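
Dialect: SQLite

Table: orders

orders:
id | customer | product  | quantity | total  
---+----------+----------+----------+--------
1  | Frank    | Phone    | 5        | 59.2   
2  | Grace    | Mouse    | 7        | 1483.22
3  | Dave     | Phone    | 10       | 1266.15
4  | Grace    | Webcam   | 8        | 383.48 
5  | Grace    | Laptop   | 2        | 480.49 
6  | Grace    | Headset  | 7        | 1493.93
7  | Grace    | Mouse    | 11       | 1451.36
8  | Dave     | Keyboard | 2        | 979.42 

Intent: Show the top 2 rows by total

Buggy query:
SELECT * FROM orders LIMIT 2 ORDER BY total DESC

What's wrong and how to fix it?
Bug: ORDER BY cannot follow LIMIT; LIMIT is the final clause

Fix: Sort with ORDER BY, then apply LIMIT

Corrected query:
SELECT * FROM orders ORDER BY total DESC LIMIT 2

Result:
id | customer | product | quantity | total  
---+----------+---------+----------+--------
6  | Grace    | Headset | 7        | 1493.93
2  | Grace    | Mouse   | 7        | 1483.22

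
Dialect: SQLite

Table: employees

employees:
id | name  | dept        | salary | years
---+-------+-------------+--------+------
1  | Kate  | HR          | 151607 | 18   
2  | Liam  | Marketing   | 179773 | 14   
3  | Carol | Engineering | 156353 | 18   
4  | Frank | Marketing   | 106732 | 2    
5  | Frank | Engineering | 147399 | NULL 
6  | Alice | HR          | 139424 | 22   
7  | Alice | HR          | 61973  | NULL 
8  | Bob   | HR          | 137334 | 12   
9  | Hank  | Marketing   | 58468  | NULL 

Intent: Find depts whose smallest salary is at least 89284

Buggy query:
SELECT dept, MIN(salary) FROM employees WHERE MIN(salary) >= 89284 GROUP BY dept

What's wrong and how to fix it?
Bug: Aggregates like MIN are computed per group after WHERE runs

Fix: Replace WHERE with HAVING after the GROUP BY

Corrected query:
SELECT dept, MIN(salary) FROM employees GROUP BY dept HAVING MIN(salary) >= 89284

Result:
dept        | MIN(salary)
------------+------------
Engineering | 147399     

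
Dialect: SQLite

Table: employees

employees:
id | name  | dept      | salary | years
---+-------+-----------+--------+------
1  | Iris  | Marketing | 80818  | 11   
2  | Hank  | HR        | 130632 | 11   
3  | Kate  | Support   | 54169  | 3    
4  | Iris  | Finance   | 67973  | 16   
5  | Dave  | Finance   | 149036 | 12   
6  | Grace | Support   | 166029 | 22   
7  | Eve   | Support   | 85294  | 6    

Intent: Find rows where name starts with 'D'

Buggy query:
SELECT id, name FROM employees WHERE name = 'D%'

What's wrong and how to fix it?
Bug: Wildcards only work with LIKE; '=' treats '%' as a literal character

Fix: Replace '=' with LIKE so 'D%' is treated as a pattern

Corrected query:
SELECT id, name FROM employees WHERE name LIKE 'D%'

Result:
id | name
---+-----
5  | Dave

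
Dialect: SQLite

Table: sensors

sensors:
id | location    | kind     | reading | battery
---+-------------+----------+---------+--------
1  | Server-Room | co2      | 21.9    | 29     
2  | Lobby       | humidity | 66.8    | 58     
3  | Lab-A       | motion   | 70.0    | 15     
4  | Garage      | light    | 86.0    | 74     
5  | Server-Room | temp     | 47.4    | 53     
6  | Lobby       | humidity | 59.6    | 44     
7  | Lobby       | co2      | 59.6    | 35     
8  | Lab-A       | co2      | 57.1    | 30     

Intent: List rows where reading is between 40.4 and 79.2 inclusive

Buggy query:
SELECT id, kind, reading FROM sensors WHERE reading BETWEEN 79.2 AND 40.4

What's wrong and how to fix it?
Bug: BETWEEN expects the lower bound first; with 79.2 AND 40.4 the range is empty

Fix: Swap the bounds so the smaller value comes first

Corrected query:
SELECT id, kind, reading FROM sensors WHERE reading BETWEEN 40.4 AND 79.2

Result:
id | kind     | reading
---+----------+--------
2  | humidity | 66.8   
3  | motion   | 70     
5  | temp     | 47.4   
6  | humidity | 59.6   
7  | co2      | 59.6   
8  | co2      | 57.1   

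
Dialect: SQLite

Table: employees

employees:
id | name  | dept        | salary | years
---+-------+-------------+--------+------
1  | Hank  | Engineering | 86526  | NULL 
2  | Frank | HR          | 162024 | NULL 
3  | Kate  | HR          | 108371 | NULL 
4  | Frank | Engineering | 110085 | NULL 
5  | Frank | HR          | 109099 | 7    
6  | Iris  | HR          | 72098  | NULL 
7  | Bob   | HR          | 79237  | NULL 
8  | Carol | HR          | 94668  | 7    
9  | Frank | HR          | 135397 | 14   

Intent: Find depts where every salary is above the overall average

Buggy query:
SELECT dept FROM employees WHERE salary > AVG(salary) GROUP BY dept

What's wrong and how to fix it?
Bug: AVG() is an aggregate; it can't sit directly in WHERE

Fix: Use a subquery for AVG and a HAVING MIN(...) filter so the condition holds for every row in the group

Corrected query:
SELECT dept FROM employees GROUP BY dept HAVING MIN(salary) > (SELECT AVG(salary) FROM employees)

Result:
(no rows)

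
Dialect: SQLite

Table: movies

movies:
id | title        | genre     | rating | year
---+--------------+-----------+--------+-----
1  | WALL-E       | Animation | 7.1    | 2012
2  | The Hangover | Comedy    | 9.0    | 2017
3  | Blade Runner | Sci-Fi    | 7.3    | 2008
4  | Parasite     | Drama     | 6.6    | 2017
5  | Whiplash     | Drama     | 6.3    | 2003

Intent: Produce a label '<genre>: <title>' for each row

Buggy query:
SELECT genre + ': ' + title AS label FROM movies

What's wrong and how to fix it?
Bug: SQLite uses || for string concatenation; + coerces text to numbers (yielding 0)

Fix: Use the || operator for string concatenation

Corrected query:
SELECT genre || ': ' || title AS label FROM movies

Result:
label               
--------------------
Animation: WALL-E   
Comedy: The Hangover
Sci-Fi: Blade Runner
Drama: Parasite     
Drama: Whiplash     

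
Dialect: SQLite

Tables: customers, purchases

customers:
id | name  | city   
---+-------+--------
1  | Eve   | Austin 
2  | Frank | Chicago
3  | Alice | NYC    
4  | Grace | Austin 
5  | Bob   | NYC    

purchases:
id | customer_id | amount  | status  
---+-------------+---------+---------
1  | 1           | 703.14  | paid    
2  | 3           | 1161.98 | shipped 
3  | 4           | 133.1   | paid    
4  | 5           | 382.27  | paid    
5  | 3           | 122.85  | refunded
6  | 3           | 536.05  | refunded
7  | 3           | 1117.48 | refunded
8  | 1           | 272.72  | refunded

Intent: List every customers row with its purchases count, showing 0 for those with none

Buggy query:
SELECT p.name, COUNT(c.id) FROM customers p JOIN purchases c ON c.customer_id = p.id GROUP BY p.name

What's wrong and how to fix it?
Bug: INNER JOIN drops customers rows that have no matching purchases rows

Fix: Use LEFT JOIN so parents without children still appear (COUNT(c.id) gives 0)

Corrected query:
SELECT p.name, COUNT(c.id) FROM customers p LEFT JOIN purchases c ON c.customer_id = p.id GROUP BY p.name

Result:
name  | COUNT(c.id)
------+------------
Alice | 4          
Bob   | 1          
Eve   | 2          
Frank | 0          
Grace | 1          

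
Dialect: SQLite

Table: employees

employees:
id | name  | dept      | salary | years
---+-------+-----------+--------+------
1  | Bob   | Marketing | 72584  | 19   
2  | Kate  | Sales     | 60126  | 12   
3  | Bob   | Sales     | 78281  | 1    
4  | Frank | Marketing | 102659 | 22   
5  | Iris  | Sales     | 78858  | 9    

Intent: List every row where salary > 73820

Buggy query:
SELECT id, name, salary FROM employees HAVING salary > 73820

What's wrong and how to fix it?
Bug: HAVING filters the output of aggregation, but this query has no GROUP BY and no aggregate functions, so SQLite rejects it (HAVING clause on a non-aggregate query); the condition here is per row

Fix: Use WHERE for row-level filtering

Corrected query:
SELECT id, name, salary FROM employees WHERE salary > 73820

Result:
id | name  | salary
---+-------+-------
3  | Bob   | 78281 
4  | Frank | 102659
5  | Iris  | 78858 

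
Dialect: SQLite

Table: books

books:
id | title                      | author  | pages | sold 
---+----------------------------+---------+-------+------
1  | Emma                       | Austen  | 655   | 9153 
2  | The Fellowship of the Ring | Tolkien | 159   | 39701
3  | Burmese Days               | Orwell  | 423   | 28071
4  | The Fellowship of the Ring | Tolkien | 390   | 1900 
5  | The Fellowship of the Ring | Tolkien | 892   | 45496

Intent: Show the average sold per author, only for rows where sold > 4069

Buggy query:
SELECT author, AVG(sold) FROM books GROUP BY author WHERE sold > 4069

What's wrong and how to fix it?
Bug: WHERE cannot follow GROUP BY

Fix: Place WHERE between FROM and GROUP BY

Corrected query:
SELECT author, AVG(sold) FROM books WHERE sold > 4069 GROUP BY author

Result:
author  | AVG(sold)
--------+----------
Austen  | 9153     
Orwell  | 28071    
Tolkien | 42598.5  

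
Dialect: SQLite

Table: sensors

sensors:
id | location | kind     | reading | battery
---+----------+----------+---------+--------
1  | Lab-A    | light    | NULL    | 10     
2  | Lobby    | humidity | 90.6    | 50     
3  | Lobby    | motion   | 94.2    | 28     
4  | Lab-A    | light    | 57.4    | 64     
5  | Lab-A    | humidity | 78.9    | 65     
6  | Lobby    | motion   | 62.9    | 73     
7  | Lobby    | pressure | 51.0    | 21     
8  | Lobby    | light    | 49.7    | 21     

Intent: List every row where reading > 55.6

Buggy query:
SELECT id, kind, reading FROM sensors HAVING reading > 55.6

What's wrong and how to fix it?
Bug: HAVING filters the output of aggregation, but this query has no GROUP BY and no aggregate functions, so SQLite rejects it (HAVING clause on a non-aggregate query); the condition here is per row

Fix: Use WHERE for row-level filtering

Corrected query:
SELECT id, kind, reading FROM sensors WHERE reading > 55.6

Result:
id | kind     | reading
---+----------+--------
2  | humidity | 90.6   
3  | motion   | 94.2   
4  | light    | 57.4   
5  | humidity | 78.9   
6  | motion   | 62.9   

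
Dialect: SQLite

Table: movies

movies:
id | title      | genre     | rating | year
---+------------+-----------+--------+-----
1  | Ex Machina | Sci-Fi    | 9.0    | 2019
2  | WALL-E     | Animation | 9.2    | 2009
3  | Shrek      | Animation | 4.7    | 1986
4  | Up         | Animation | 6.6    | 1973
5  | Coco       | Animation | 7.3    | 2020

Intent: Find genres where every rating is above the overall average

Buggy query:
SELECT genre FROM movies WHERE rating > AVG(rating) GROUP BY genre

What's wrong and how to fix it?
Bug: AVG() is an aggregate; it can't sit directly in WHERE

Fix: Use a subquery for AVG and a HAVING MIN(...) filter so the condition holds for every row in the group

Corrected query:
SELECT genre FROM movies GROUP BY genre HAVING MIN(rating) > (SELECT AVG(rating) FROM movies)

Result:
genre 
------
Sci-Fi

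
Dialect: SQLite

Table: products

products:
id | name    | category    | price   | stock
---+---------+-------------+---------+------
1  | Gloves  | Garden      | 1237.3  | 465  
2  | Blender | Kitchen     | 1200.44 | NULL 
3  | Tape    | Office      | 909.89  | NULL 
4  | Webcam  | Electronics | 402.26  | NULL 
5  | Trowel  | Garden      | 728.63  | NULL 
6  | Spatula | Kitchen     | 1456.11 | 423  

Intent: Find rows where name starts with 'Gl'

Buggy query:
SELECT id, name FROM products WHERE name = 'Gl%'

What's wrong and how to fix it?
Bug: Wildcards only work with LIKE; '=' treats '%' as a literal character

Fix: Use LIKE for wildcard pattern matching

Corrected query:
SELECT id, name FROM products WHERE name LIKE 'Gl%'

Result:
id | name  
---+-------
1  | Gloves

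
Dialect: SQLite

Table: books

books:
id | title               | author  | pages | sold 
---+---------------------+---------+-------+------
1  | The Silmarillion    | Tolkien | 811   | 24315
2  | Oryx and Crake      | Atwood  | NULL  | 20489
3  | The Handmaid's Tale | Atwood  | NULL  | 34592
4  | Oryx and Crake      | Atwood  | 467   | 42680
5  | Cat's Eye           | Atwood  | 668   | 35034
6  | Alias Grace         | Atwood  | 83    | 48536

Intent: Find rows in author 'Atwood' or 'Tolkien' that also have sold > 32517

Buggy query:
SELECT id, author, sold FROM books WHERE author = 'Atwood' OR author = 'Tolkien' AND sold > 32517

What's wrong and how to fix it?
Bug: AND binds tighter than OR, so this parses as author = 'Atwood' OR (author = 'Tolkien' AND sold > 32517)

Fix: Group the OR with parentheses (or use IN), then AND the threshold

Corrected query:
SELECT id, author, sold FROM books WHERE (author = 'Atwood' OR author = 'Tolkien') AND sold > 32517

Result:
id | author | sold 
---+--------+------
3  | Atwood | 34592
4  | Atwood | 42680
5  | Atwood | 35034
6  | Atwood | 48536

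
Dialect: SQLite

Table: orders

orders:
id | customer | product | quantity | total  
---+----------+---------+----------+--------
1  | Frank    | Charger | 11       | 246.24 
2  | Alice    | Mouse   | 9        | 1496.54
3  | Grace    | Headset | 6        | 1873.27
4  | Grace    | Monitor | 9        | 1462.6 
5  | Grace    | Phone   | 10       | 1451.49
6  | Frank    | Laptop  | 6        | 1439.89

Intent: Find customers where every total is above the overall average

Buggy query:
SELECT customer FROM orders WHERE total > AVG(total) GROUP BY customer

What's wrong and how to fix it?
Bug: WHERE evaluates per row before aggregation, so AVG() is unavailable

Fix: Compute the overall average in a scalar subquery and compare each group's MIN against it in HAVING

Corrected query:
SELECT customer FROM orders GROUP BY customer HAVING MIN(total) > (SELECT AVG(total) FROM orders)

Result:
customer
--------
Alice   
Grace   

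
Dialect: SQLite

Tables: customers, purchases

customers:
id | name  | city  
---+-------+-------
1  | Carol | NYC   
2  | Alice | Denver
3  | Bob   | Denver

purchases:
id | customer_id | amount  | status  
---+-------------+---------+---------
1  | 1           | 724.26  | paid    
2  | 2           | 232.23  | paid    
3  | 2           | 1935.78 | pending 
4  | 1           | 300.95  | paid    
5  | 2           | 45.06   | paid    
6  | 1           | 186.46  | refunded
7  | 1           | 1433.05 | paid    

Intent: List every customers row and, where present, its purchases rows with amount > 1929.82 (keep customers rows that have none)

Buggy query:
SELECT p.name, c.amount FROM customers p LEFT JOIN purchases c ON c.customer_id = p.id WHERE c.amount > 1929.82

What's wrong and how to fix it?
Bug: A WHERE condition on the right-hand table after LEFT JOIN drops unmatched parents

Fix: Put 'c.amount > 1929.82' in the JOIN's ON clause instead of WHERE

Corrected query:
SELECT p.name, c.amount FROM customers p LEFT JOIN purchases c ON c.customer_id = p.id AND c.amount > 1929.82

Result:
name  | amount 
------+--------
Carol | NULL   
Alice | 1935.78
Bob   | NULL   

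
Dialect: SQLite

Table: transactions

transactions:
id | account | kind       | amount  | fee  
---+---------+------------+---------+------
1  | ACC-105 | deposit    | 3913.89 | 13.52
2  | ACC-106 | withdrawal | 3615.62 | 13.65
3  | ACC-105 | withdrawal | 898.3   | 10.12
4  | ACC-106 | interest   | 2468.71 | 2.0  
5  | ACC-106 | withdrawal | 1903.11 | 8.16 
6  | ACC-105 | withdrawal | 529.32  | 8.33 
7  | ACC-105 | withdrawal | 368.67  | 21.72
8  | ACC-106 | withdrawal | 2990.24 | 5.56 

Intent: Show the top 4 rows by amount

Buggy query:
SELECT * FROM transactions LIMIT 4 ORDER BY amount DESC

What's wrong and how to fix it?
Bug: ORDER BY cannot follow LIMIT; LIMIT is the final clause

Fix: Swap the clauses: ORDER BY first, then LIMIT

Corrected query:
SELECT * FROM transactions ORDER BY amount DESC LIMIT 4

Result:
id | account | kind       | amount  | fee  
---+---------+------------+---------+------
1  | ACC-105 | deposit    | 3913.89 | 13.52
2  | ACC-106 | withdrawal | 3615.62 | 13.65
8  | ACC-106 | withdrawal | 2990.24 | 5.56 
4  | ACC-106 | interest   | 2468.71 | 2    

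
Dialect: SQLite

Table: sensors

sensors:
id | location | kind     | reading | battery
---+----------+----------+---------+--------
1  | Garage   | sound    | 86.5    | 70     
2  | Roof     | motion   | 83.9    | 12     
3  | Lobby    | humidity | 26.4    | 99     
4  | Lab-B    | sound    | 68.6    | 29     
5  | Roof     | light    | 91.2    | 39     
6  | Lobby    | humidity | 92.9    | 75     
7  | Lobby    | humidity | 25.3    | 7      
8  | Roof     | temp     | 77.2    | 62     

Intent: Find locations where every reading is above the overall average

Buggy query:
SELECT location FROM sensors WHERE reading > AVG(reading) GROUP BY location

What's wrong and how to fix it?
Bug: AVG() is an aggregate; it can't sit directly in WHERE

Fix: Use a subquery for AVG and a HAVING MIN(...) filter so the condition holds for every row in the group

Corrected query:
SELECT location FROM sensors GROUP BY location HAVING MIN(reading) > (SELECT AVG(reading) FROM sensors)

Result:
location
--------
Garage  
Roof    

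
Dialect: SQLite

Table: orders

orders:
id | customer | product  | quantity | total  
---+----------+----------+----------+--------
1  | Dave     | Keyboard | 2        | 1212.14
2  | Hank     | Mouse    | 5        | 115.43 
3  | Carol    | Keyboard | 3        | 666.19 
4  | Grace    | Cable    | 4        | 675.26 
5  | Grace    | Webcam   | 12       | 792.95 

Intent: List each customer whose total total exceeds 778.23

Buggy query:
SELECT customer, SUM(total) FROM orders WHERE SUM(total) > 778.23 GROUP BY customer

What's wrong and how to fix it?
Bug: Aggregate functions cannot appear in a WHERE clause

Fix: Move the aggregate condition to a HAVING clause

Corrected query:
SELECT customer, SUM(total) FROM orders GROUP BY customer HAVING SUM(total) > 778.23

Result:
customer | SUM(total)
---------+-----------
Dave     | 1212.14   
Grace    | 1468.21   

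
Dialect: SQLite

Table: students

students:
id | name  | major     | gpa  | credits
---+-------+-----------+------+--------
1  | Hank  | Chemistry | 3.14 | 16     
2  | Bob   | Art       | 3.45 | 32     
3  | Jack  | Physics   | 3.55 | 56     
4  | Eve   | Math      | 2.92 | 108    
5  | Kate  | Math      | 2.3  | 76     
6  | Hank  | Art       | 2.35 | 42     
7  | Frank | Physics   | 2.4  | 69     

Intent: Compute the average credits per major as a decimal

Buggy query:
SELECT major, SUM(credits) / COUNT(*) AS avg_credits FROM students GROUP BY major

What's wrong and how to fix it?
Bug: SUM(credits) and COUNT(*) are both integers; the division truncates the fractional part

Fix: Cast one side to REAL so the division keeps the fractional part

Corrected query:
SELECT major, SUM(credits) * 1.0 / COUNT(*) AS avg_credits FROM students GROUP BY major

Result:
major     | avg_credits
----------+------------
Art       | 37         
Chemistry | 16         
Math      | 92         
Physics   | 62.5       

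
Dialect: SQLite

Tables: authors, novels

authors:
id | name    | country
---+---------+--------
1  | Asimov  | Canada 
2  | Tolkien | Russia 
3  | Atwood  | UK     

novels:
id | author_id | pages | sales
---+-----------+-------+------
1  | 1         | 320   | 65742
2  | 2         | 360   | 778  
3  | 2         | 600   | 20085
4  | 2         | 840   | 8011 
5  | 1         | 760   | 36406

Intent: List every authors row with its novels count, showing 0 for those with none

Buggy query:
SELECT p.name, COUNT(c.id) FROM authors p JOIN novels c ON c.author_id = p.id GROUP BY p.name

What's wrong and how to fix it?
Bug: An inner join excludes parents with zero children

Fix: Use LEFT JOIN so parents without children still appear (COUNT(c.id) gives 0)

Corrected query:
SELECT p.name, COUNT(c.id) FROM authors p LEFT JOIN novels c ON c.author_id = p.id GROUP BY p.name

Result:
name    | COUNT(c.id)
--------+------------
Asimov  | 2          
Atwood  | 0          
Tolkien | 3          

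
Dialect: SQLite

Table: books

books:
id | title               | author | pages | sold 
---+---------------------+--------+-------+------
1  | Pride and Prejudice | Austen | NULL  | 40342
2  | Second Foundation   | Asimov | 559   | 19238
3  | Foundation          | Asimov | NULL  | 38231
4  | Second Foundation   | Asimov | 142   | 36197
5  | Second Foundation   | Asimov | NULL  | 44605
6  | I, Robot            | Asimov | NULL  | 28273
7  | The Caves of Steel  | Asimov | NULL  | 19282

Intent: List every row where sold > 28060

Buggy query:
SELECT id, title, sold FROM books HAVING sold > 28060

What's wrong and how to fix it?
Bug: This is a non-aggregate query (no GROUP BY, no aggregates), so in SQLite the HAVING clause is invalid here; a row-level condition belongs in WHERE

Fix: Use WHERE for row-level filtering

Corrected query:
SELECT id, title, sold FROM books WHERE sold > 28060

Result:
id | title               | sold 
---+---------------------+------
1  | Pride and Prejudice | 40342
3  | Foundation          | 38231
4  | Second Foundation   | 36197
5  | Second Foundation   | 44605
6  | I, Robot            | 28273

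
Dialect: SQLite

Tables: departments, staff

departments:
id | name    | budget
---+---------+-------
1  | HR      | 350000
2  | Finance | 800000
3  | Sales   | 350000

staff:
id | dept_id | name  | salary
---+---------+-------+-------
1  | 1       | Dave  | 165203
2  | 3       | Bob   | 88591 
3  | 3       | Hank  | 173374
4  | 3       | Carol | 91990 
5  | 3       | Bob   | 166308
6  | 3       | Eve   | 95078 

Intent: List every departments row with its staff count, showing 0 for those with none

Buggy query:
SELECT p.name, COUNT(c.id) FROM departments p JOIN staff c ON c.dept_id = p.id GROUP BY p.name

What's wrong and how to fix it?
Bug: INNER JOIN drops departments rows that have no matching staff rows

Fix: Switch to LEFT JOIN to retain unmatched parent rows

Corrected query:
SELECT p.name, COUNT(c.id) FROM departments p LEFT JOIN staff c ON c.dept_id = p.id GROUP BY p.name

Result:
name    | COUNT(c.id)
--------+------------
Finance | 0          
HR      | 1          
Sales   | 5          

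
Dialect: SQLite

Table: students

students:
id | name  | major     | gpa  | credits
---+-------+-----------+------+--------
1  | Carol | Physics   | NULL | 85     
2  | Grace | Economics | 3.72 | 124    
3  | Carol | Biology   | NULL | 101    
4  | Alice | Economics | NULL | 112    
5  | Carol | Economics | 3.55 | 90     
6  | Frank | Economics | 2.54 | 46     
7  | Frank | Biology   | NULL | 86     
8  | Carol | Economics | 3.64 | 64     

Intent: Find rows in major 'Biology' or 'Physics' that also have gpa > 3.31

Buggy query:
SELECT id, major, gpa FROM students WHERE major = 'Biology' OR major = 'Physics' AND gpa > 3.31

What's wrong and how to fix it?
Bug: AND binds tighter than OR, so this parses as major = 'Biology' OR (major = 'Physics' AND gpa > 3.31)

Fix: Add parentheses around the OR so the AND applies to both alternatives

Corrected query:
SELECT id, major, gpa FROM students WHERE (major = 'Biology' OR major = 'Physics') AND gpa > 3.31

Result:
(no rows)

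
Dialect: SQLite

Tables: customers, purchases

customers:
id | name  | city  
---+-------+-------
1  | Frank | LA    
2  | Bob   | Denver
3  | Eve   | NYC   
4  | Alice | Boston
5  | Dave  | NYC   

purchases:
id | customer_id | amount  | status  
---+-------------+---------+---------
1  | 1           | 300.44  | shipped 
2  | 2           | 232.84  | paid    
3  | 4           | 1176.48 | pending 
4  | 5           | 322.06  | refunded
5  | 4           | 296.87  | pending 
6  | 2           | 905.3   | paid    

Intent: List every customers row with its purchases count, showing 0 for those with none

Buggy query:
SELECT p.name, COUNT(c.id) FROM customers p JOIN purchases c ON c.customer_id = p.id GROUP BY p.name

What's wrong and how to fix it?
Bug: An inner join excludes parents with zero children

Fix: Switch to LEFT JOIN to retain unmatched parent rows

Corrected query:
SELECT p.name, COUNT(c.id) FROM customers p LEFT JOIN purchases c ON c.customer_id = p.id GROUP BY p.name

Result:
name  | COUNT(c.id)
------+------------
Alice | 2          
Bob   | 2          
Dave  | 1          
Eve   | 0          
Frank | 1          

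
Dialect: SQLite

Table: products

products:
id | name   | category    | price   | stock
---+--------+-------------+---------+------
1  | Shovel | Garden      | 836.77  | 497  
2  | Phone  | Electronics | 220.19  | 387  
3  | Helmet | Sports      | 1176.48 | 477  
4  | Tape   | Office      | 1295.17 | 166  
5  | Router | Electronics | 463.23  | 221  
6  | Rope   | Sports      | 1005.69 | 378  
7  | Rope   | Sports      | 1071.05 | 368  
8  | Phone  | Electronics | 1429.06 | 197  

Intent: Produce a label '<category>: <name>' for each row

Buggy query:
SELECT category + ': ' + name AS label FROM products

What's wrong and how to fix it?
Bug: '+' is numeric addition; on text columns SQLite converts them to 0 instead of concatenating

Fix: Use the || operator for string concatenation

Corrected query:
SELECT category || ': ' || name AS label FROM products

Result:
label              
-------------------
Garden: Shovel     
Electronics: Phone 
Sports: Helmet     
Office: Tape       
Electronics: Router
Sports: Rope       
Sports: Rope       
Electronics: Phone 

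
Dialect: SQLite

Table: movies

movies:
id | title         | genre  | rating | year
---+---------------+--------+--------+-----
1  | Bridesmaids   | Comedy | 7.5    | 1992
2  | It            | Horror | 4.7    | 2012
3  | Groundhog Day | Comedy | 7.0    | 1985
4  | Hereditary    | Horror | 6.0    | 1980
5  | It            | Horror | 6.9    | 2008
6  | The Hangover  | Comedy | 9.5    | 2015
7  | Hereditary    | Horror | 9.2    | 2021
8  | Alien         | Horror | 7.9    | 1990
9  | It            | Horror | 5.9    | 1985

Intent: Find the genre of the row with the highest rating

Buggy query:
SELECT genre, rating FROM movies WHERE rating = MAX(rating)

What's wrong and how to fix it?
Bug: MAX(rating) is an aggregate and cannot be used directly in WHERE

Fix: Wrap MAX in a scalar subquery so WHERE compares against a single value

Corrected query:
SELECT genre, rating FROM movies WHERE rating = (SELECT MAX(rating) FROM movies)

Result:
genre  | rating
-------+-------
Comedy | 9.5   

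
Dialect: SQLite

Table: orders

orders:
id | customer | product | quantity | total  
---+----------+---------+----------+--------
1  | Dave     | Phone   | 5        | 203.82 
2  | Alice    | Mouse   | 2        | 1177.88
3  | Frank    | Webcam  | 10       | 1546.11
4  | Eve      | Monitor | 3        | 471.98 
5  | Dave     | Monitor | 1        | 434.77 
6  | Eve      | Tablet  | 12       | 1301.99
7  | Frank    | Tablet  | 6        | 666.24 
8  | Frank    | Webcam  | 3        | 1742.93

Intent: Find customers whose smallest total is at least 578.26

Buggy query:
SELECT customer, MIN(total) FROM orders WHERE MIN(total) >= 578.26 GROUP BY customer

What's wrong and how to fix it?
Bug: MIN() in WHERE is a misuse of aggregate

Fix: Replace WHERE with HAVING after the GROUP BY

Corrected query:
SELECT customer, MIN(total) FROM orders GROUP BY customer HAVING MIN(total) >= 578.26

Result:
customer | MIN(total)
---------+-----------
Alice    | 1177.88   
Frank    | 666.24    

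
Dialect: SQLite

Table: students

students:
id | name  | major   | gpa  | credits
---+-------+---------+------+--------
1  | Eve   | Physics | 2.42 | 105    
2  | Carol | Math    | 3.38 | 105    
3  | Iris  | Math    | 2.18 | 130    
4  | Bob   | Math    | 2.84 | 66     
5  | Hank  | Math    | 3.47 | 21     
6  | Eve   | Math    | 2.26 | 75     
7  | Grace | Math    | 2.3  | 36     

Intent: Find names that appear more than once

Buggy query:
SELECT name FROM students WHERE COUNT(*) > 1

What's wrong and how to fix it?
Bug: WHERE can't reference COUNT(*); aggregates are computed after WHERE

Fix: Group first, then use HAVING for the count condition

Corrected query:
SELECT name FROM students GROUP BY name HAVING COUNT(*) > 1

Result:
name
----
Eve 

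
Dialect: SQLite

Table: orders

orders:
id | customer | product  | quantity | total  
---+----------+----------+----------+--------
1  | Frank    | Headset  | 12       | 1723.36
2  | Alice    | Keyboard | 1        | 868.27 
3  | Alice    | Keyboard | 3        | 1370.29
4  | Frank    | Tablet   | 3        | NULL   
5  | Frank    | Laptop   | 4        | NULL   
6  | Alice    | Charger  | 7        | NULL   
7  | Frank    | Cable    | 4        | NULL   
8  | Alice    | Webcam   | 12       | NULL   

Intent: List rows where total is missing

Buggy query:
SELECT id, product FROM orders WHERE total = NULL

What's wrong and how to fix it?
Bug: Comparing to NULL with '=' never matches; NULL = NULL is unknown, not true

Fix: Replace '= NULL' with 'IS NULL'

Corrected query:
SELECT id, product FROM orders WHERE total IS NULL

Result:
id | product
---+--------
4  | Tablet 
5  | Laptop 
6  | Charger
7  | Cable  
8  | Webcam 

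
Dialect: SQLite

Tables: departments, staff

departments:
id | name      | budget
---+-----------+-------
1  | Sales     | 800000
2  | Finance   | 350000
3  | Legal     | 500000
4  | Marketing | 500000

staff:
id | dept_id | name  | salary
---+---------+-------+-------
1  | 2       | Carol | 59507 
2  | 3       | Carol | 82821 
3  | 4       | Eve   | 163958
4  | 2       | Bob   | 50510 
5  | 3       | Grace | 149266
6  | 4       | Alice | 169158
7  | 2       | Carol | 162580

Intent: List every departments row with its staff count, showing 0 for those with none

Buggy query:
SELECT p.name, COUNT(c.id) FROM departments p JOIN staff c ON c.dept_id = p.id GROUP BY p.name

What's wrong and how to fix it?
Bug: An inner join excludes parents with zero children

Fix: Switch to LEFT JOIN to retain unmatched parent rows

Corrected query:
SELECT p.name, COUNT(c.id) FROM departments p LEFT JOIN staff c ON c.dept_id = p.id GROUP BY p.name

Result:
name      | COUNT(c.id)
----------+------------
Finance   | 3          
Legal     | 2          
Marketing | 2          
Sales     | 0          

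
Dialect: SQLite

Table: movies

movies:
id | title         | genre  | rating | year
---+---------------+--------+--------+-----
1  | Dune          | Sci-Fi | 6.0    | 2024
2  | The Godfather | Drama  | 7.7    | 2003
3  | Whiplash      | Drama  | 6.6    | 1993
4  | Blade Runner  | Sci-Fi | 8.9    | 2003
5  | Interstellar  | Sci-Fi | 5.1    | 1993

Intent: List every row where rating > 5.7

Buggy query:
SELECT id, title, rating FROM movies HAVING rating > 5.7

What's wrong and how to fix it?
Bug: HAVING filters the output of aggregation, but this query has no GROUP BY and no aggregate functions, so SQLite rejects it (HAVING clause on a non-aggregate query); the condition here is per row

Fix: Replace HAVING with WHERE since the condition applies to individual rows

Corrected query:
SELECT id, title, rating FROM movies WHERE rating > 5.7

Result:
id | title         | rating
---+---------------+-------
1  | Dune          | 6     
2  | The Godfather | 7.7   
3  | Whiplash      | 6.6   
4  | Blade Runner  | 8.9   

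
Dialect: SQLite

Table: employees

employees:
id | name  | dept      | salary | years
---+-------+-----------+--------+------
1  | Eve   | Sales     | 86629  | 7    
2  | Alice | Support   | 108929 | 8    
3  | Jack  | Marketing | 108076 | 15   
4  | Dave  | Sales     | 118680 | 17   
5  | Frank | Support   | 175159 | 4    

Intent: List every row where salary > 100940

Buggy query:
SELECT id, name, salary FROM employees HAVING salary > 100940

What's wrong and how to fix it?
Bug: This is a non-aggregate query (no GROUP BY, no aggregates), so in SQLite the HAVING clause is invalid here; a row-level condition belongs in WHERE

Fix: Replace HAVING with WHERE since the condition applies to individual rows

Corrected query:
SELECT id, name, salary FROM employees WHERE salary > 100940

Result:
id | name  | salary
---+-------+-------
2  | Alice | 108929
3  | Jack  | 108076
4  | Dave  | 118680
5  | Frank | 175159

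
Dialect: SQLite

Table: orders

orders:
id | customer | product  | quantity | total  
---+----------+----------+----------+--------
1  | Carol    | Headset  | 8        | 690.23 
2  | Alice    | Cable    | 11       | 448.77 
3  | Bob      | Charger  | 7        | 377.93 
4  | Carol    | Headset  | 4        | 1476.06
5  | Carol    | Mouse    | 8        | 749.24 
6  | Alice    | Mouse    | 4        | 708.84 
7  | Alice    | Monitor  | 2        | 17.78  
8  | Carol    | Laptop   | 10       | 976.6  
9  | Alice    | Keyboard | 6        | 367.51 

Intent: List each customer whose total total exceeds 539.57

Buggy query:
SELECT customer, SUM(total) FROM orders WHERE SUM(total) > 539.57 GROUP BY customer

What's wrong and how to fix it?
Bug: WHERE runs before GROUP BY, so aggregates aren't available there

Fix: Use HAVING (which filters groups after aggregation) instead of WHERE

Corrected query:
SELECT customer, SUM(total) FROM orders GROUP BY customer HAVING SUM(total) > 539.57

Result:
customer | SUM(total)
---------+-----------
Alice    | 1542.9    
Carol    | 3892.13   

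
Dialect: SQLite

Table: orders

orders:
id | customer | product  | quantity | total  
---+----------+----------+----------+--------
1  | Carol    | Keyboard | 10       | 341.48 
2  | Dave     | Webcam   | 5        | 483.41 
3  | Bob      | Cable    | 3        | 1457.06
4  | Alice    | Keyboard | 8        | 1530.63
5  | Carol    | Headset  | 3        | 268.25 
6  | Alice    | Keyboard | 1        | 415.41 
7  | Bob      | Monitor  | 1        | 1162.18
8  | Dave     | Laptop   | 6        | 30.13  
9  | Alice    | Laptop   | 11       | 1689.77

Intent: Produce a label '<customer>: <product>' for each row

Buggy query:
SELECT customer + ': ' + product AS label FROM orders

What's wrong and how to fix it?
Bug: '+' is numeric addition; on text columns SQLite converts them to 0 instead of concatenating

Fix: Replace + with || to concatenate text

Corrected query:
SELECT customer || ': ' || product AS label FROM orders

Result:
label          
---------------
Carol: Keyboard
Dave: Webcam   
Bob: Cable     
Alice: Keyboard
Carol: Headset 
Alice: Keyboard
Bob: Monitor   
Dave: Laptop   
Alice: Laptop  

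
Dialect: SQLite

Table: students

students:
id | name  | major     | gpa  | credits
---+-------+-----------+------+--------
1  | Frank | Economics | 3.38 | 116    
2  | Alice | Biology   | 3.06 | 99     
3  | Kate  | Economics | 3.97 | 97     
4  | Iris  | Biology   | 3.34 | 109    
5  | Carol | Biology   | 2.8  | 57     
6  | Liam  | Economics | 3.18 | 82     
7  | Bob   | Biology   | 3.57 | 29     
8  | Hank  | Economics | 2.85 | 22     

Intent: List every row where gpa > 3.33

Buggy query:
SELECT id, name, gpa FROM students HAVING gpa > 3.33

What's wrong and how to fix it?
Bug: HAVING filters the output of aggregation, but this query has no GROUP BY and no aggregate functions, so SQLite rejects it (HAVING clause on a non-aggregate query); the condition here is per row

Fix: Replace HAVING with WHERE since the condition applies to individual rows

Corrected query:
SELECT id, name, gpa FROM students WHERE gpa > 3.33

Result:
id | name  | gpa 
---+-------+-----
1  | Frank | 3.38
3  | Kate  | 3.97
4  | Iris  | 3.34
7  | Bob   | 3.57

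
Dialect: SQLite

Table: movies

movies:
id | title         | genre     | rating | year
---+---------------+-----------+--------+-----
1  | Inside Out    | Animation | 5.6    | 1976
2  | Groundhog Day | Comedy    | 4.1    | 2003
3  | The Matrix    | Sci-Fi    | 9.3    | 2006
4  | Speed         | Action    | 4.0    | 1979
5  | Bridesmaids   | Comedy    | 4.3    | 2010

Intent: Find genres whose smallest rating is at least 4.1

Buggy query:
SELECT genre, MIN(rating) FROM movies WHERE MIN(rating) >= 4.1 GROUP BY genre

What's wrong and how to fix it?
Bug: MIN() in WHERE is a misuse of aggregate

Fix: Use HAVING for the per-group MIN condition

Corrected query:
SELECT genre, MIN(rating) FROM movies GROUP BY genre HAVING MIN(rating) >= 4.1

Result:
genre     | MIN(rating)
----------+------------
Animation | 5.6        
Comedy    | 4.1        
Sci-Fi    | 9.3        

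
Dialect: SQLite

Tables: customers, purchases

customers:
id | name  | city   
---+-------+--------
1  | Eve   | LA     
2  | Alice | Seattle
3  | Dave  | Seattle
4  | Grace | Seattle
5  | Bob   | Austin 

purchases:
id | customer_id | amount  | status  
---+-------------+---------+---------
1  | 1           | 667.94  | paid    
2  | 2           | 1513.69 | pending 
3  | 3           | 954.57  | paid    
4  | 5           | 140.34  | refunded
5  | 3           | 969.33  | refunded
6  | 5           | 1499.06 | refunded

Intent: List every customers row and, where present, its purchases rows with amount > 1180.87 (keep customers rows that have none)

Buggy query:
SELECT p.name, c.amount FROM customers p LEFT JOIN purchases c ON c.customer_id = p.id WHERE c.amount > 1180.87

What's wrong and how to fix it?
Bug: A WHERE condition on the right-hand table after LEFT JOIN drops unmatched parents

Fix: Put 'c.amount > 1180.87' in the JOIN's ON clause instead of WHERE

Corrected query:
SELECT p.name, c.amount FROM customers p LEFT JOIN purchases c ON c.customer_id = p.id AND c.amount > 1180.87

Result:
name  | amount 
------+--------
Eve   | NULL   
Alice | 1513.69
Dave  | NULL   
Grace | NULL   
Bob   | 1499.06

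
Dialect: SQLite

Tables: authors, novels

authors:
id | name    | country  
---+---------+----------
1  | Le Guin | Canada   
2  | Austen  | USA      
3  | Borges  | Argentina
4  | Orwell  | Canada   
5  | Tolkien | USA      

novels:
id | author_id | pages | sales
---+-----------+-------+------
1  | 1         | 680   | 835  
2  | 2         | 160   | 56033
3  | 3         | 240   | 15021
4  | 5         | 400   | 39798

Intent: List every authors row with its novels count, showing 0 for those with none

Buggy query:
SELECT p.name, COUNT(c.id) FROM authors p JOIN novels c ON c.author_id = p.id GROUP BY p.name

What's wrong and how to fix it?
Bug: An inner join excludes parents with zero children

Fix: Use LEFT JOIN so parents without children still appear (COUNT(c.id) gives 0)

Corrected query:
SELECT p.name, COUNT(c.id) FROM authors p LEFT JOIN novels c ON c.author_id = p.id GROUP BY p.name

Result:
name    | COUNT(c.id)
--------+------------
Austen  | 1          
Borges  | 1          
Le Guin | 1          
Orwell  | 0          
Tolkien | 1          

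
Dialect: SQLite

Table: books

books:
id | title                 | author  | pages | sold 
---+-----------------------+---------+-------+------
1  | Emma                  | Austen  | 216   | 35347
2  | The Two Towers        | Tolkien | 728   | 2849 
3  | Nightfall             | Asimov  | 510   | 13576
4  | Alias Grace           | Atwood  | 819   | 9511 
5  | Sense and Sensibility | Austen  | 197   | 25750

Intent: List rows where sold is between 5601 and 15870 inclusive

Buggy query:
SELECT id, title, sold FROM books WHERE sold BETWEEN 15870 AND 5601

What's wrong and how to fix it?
Bug: The bounds are reversed; BETWEEN a AND b requires a <= b to match anything

Fix: Write BETWEEN 5601 AND 15870

Corrected query:
SELECT id, title, sold FROM books WHERE sold BETWEEN 5601 AND 15870

Result:
id | title       | sold 
---+-------------+------
3  | Nightfall   | 13576
4  | Alias Grace | 9511 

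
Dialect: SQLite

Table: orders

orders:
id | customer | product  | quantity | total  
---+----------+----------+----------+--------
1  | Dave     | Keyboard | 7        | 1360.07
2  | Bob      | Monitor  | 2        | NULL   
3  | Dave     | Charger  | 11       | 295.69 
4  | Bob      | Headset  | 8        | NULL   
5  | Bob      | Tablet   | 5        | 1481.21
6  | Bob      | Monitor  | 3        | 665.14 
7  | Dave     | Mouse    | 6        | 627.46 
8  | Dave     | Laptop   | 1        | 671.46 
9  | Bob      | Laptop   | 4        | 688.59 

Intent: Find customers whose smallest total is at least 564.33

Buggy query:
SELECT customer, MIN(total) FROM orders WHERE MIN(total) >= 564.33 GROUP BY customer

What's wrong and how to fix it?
Bug: MIN() in WHERE is a misuse of aggregate

Fix: Replace WHERE with HAVING after the GROUP BY

Corrected query:
SELECT customer, MIN(total) FROM orders GROUP BY customer HAVING MIN(total) >= 564.33

Result:
customer | MIN(total)
---------+-----------
Bob      | 665.14    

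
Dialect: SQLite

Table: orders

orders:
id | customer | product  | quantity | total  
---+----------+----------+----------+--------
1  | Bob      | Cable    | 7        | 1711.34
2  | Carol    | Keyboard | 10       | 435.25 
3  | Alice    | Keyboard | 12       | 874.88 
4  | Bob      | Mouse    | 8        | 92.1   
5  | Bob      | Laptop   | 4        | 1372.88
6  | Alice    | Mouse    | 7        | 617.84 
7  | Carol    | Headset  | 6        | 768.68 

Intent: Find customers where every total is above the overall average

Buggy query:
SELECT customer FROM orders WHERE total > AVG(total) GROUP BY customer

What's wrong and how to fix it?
Bug: WHERE evaluates per row before aggregation, so AVG() is unavailable

Fix: Compute the overall average in a scalar subquery and compare each group's MIN against it in HAVING

Corrected query:
SELECT customer FROM orders GROUP BY customer HAVING MIN(total) > (SELECT AVG(total) FROM orders)

Result:
(no rows)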